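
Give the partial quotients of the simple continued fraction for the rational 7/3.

[2; 3]

Run the Euclidean algorithm on 7 and 3; the successive quotients are the partial quotients a_0, a_1, ... (each step inverts the fractional part left over by the previous one):
  7 = 2*3 + 1, so a_0 = 2.
  3 = 3*1 + 0, so a_1 = 3.
The remainder reaches 0 after 2 divisions, so the expansion has 2 partial quotients, read off in order.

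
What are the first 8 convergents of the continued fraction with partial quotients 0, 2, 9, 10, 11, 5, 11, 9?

Using the convergent recurrence p_i = a_i*p_{i-1} + p_{i-2}, q_i = a_i*q_{i-1} + q_{i-2} with p_{-2}=0, p_{-1}=1, q_{-2}=1, q_{-1}=0:
  i=0: a_0=0, p_0 = 0*1 + 0 = 0, q_0 = 0*0 + 1 = 1.
  i=1: a_1=2, p_1 = 2*0 + 1 = 1, q_1 = 2*1 + 0 = 2.
  i=2: a_2=9, p_2 = 9*1 + 0 = 9, q_2 = 9*2 + 1 = 19.
  i=3: a_3=10, p_3 = 10*9 + 1 = 91, q_3 = 10*19 + 2 = 192.
  i=4: a_4=11, p_4 = 11*91 + 9 = 1010, q_4 = 11*192 + 19 = 2131.
  i=5: a_5=5, p_5 = 5*1010 + 91 = 5141, q_5 = 5*2131 + 192 = 10847.
  i=6: a_6=11, p_6 = 11*5141 + 1010 = 57561, q_6 = 11*10847 + 2131 = 121448.
  i=7: a_7=9, p_7 = 9*57561 + 5141 = 523190, q_7 = 9*121448 + 10847 = 1103879.

0/1, 1/2, 9/19, 91/192, 1010/2131, 5141/10847, 57561/121448, 523190/1103879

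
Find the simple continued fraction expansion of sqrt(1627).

Write x_i = (sqrt(1627) + m_i)/d_i with (m_0, d_0) = (0, 1). a_0 = floor(sqrt(1627)) = 40, since 40^2 = 1600 <= 1627 < 1681 = 41^2.
Iterate m_{i+1} = d_i*a_i - m_i, d_{i+1} = (1627 - m_{i+1}^2)/d_i, a_{i+1} = floor((a_0 + m_{i+1})/d_{i+1}):
  m_1 = 1*40 - 0 = 40, d_1 = (1627 - 40^2)/1 = 27/1 = 27, a_1 = floor((40 + 40)/27) = 2.
  m_2 = 27*2 - 40 = 14, d_2 = (1627 - 14^2)/27 = 1431/27 = 53, a_2 = floor((40 + 14)/53) = 1.
  m_3 = 53*1 - 14 = 39, d_3 = (1627 - 39^2)/53 = 106/53 = 2, a_3 = floor((40 + 39)/2) = 39.
  m_4 = 2*39 - 39 = 39, d_4 = (1627 - 39^2)/2 = 106/2 = 53, a_4 = floor((40 + 39)/53) = 1.
  m_5 = 53*1 - 39 = 14, d_5 = (1627 - 14^2)/53 = 1431/53 = 27, a_5 = floor((40 + 14)/27) = 2.
  m_6 = 27*2 - 14 = 40, d_6 = (1627 - 40^2)/27 = 27/27 = 1, a_6 = floor((40 + 40)/1) = 80.
  m_7 = 1*80 - 40 = 40, d_7 = (1627 - 40^2)/1 = 27/1 = 27: (m_7, d_7) = (m_1, d_1) = (40, 27), so from here the quotients repeat a_1, ..., a_6; the period length is 6.
Hence the expansion of sqrt(1627) is a_0 = 40 followed by the repeating block 2, 1, 39, 1, 2, 80 (period 6).

[40; (2, 1, 39, 1, 2, 80)]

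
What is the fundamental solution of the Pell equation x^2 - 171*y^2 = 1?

First expand sqrt(171) as a continued fraction. With x_i = (sqrt(171) + m_i)/d_i and (m_0, d_0) = (0, 1): a_0 = floor(sqrt(171)) = 13, since 13^2 = 169 <= 171 < 196 = 14^2.
Iterate m_{i+1} = d_i*a_i - m_i, d_{i+1} = (171 - m_{i+1}^2)/d_i, a_{i+1} = floor((a_0 + m_{i+1})/d_{i+1}):
  m_1 = 1*13 - 0 = 13, d_1 = (171 - 13^2)/1 = 2/1 = 2, a_1 = floor((13 + 13)/2) = 13.
  m_2 = 2*13 - 13 = 13, d_2 = (171 - 13^2)/2 = 2/2 = 1, a_2 = floor((13 + 13)/1) = 26.
  m_3 = 1*26 - 13 = 13, d_3 = (171 - 13^2)/1 = 2/1 = 2: (m_3, d_3) = (m_1, d_1) = (13, 2), so from here the quotients repeat a_1, a_2; the period length is 2.
So sqrt(171) = [13; (13, 26)] with period length k = 2.
k is even, so the fundamental solution of x^2 - 171y^2 = 1 is (p_{k-1}, q_{k-1}) = (p_1, q_1); compute convergents through index 1.
Convergents (p_i = a_i*p_{i-1} + p_{i-2}, q_i = a_i*q_{i-1} + q_{i-2} with p_{-2}=0, p_{-1}=1, q_{-2}=1, q_{-1}=0):
  i=0: a_0=13, p_0 = 13*1 + 0 = 13, q_0 = 13*0 + 1 = 1.
  i=1: a_1=13, p_1 = 13*13 + 1 = 170, q_1 = 13*1 + 0 = 13.
Check: 170^2 - 171*13^2 = 28900 - 28899 = 1, so (x, y) = (170, 13) solves the equation, and by the theorem it is the least positive solution.

(x, y) = (170, 13)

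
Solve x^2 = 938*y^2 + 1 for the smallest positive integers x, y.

First expand sqrt(938) as a continued fraction. With x_i = (sqrt(938) + m_i)/d_i and (m_0, d_0) = (0, 1): a_0 = floor(sqrt(938)) = 30, since 30^2 = 900 <= 938 < 961 = 31^2.
Iterate m_{i+1} = d_i*a_i - m_i, d_{i+1} = (938 - m_{i+1}^2)/d_i, a_{i+1} = floor((a_0 + m_{i+1})/d_{i+1}):
  m_1 = 1*30 - 0 = 30, d_1 = (938 - 30^2)/1 = 38/1 = 38, a_1 = floor((30 + 30)/38) = 1.
  m_2 = 38*1 - 30 = 8, d_2 = (938 - 8^2)/38 = 874/38 = 23, a_2 = floor((30 + 8)/23) = 1.
  m_3 = 23*1 - 8 = 15, d_3 = (938 - 15^2)/23 = 713/23 = 31, a_3 = floor((30 + 15)/31) = 1.
  m_4 = 31*1 - 15 = 16, d_4 = (938 - 16^2)/31 = 682/31 = 22, a_4 = floor((30 + 16)/22) = 2.
  m_5 = 22*2 - 16 = 28, d_5 = (938 - 28^2)/22 = 154/22 = 7, a_5 = floor((30 + 28)/7) = 8.
  m_6 = 7*8 - 28 = 28, d_6 = (938 - 28^2)/7 = 154/7 = 22, a_6 = floor((30 + 28)/22) = 2.
  m_7 = 22*2 - 28 = 16, d_7 = (938 - 16^2)/22 = 682/22 = 31, a_7 = floor((30 + 16)/31) = 1.
  m_8 = 31*1 - 16 = 15, d_8 = (938 - 15^2)/31 = 713/31 = 23, a_8 = floor((30 + 15)/23) = 1.
  m_9 = 23*1 - 15 = 8, d_9 = (938 - 8^2)/23 = 874/23 = 38, a_9 = floor((30 + 8)/38) = 1.
  m_10 = 38*1 - 8 = 30, d_10 = (938 - 30^2)/38 = 38/38 = 1, a_10 = floor((30 + 30)/1) = 60.
  m_11 = 1*60 - 30 = 30, d_11 = (938 - 30^2)/1 = 38/1 = 38: (m_11, d_11) = (m_1, d_1) = (30, 38), so from here the quotients repeat a_1, ..., a_10; the period length is 10.
So sqrt(938) = [30; (1, 1, 1, 2, 8, 2, 1, 1, 1, 60)] with period length k = 10.
k is even, so the fundamental solution of x^2 - 938y^2 = 1 is (p_{k-1}, q_{k-1}) = (p_9, q_9); compute convergents through index 9.
Convergents (p_i = a_i*p_{i-1} + p_{i-2}, q_i = a_i*q_{i-1} + q_{i-2} with p_{-2}=0, p_{-1}=1, q_{-2}=1, q_{-1}=0):
  i=0: a_0=30, p_0 = 30*1 + 0 = 30, q_0 = 30*0 + 1 = 1.
  i=1: a_1=1, p_1 = 1*30 + 1 = 31, q_1 = 1*1 + 0 = 1.
  i=2: a_2=1, p_2 = 1*31 + 30 = 61, q_2 = 1*1 + 1 = 2.
  i=3: a_3=1, p_3 = 1*61 + 31 = 92, q_3 = 1*2 + 1 = 3.
  i=4: a_4=2, p_4 = 2*92 + 61 = 245, q_4 = 2*3 + 2 = 8.
  i=5: a_5=8, p_5 = 8*245 + 92 = 2052, q_5 = 8*8 + 3 = 67.
  i=6: a_6=2, p_6 = 2*2052 + 245 = 4349, q_6 = 2*67 + 8 = 142.
  i=7: a_7=1, p_7 = 1*4349 + 2052 = 6401, q_7 = 1*142 + 67 = 209.
  i=8: a_8=1, p_8 = 1*6401 + 4349 = 10750, q_8 = 1*209 + 142 = 351.
  i=9: a_9=1, p_9 = 1*10750 + 6401 = 17151, q_9 = 1*351 + 209 = 560.
Check: 17151^2 - 938*560^2 = 294156801 - 294156800 = 1, so (x, y) = (17151, 560) solves the equation, and by the theorem it is the least positive solution.

(x, y) = (17151, 560)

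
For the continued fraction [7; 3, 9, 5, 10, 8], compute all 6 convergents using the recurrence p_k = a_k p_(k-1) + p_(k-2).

7/1, 22/3, 205/28, 1047/143, 10675/1458, 86447/11807

Using the convergent recurrence p_i = a_i*p_{i-1} + p_{i-2}, q_i = a_i*q_{i-1} + q_{i-2} with p_{-2}=0, p_{-1}=1, q_{-2}=1, q_{-1}=0:
  i=0: a_0=7, p_0 = 7*1 + 0 = 7, q_0 = 7*0 + 1 = 1.
  i=1: a_1=3, p_1 = 3*7 + 1 = 22, q_1 = 3*1 + 0 = 3.
  i=2: a_2=9, p_2 = 9*22 + 7 = 205, q_2 = 9*3 + 1 = 28.
  i=3: a_3=5, p_3 = 5*205 + 22 = 1047, q_3 = 5*28 + 3 = 143.
  i=4: a_4=10, p_4 = 10*1047 + 205 = 10675, q_4 = 10*143 + 28 = 1458.
  i=5: a_5=8, p_5 = 8*10675 + 1047 = 86447, q_5 = 8*1458 + 143 = 11807.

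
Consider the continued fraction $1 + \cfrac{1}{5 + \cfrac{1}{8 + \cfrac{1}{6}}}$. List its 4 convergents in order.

Using the convergent recurrence p_i = a_i*p_{i-1} + p_{i-2}, q_i = a_i*q_{i-1} + q_{i-2} with p_{-2}=0, p_{-1}=1, q_{-2}=1, q_{-1}=0:
  i=0: a_0=1, p_0 = 1*1 + 0 = 1, q_0 = 1*0 + 1 = 1.
  i=1: a_1=5, p_1 = 5*1 + 1 = 6, q_1 = 5*1 + 0 = 5.
  i=2: a_2=8, p_2 = 8*6 + 1 = 49, q_2 = 8*5 + 1 = 41.
  i=3: a_3=6, p_3 = 6*49 + 6 = 300, q_3 = 6*41 + 5 = 251.

1/1, 6/5, 49/41, 300/251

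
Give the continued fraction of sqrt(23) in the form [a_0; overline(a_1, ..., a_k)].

Write x_i = (sqrt(23) + m_i)/d_i with (m_0, d_0) = (0, 1). a_0 = floor(sqrt(23)) = 4, since 4^2 = 16 <= 23 < 25 = 5^2.
Iterate m_{i+1} = d_i*a_i - m_i, d_{i+1} = (23 - m_{i+1}^2)/d_i, a_{i+1} = floor((a_0 + m_{i+1})/d_{i+1}):
  m_1 = 1*4 - 0 = 4, d_1 = (23 - 4^2)/1 = 7/1 = 7, a_1 = floor((4 + 4)/7) = 1.
  m_2 = 7*1 - 4 = 3, d_2 = (23 - 3^2)/7 = 14/7 = 2, a_2 = floor((4 + 3)/2) = 3.
  m_3 = 2*3 - 3 = 3, d_3 = (23 - 3^2)/2 = 14/2 = 7, a_3 = floor((4 + 3)/7) = 1.
  m_4 = 7*1 - 3 = 4, d_4 = (23 - 4^2)/7 = 7/7 = 1, a_4 = floor((4 + 4)/1) = 8.
  m_5 = 1*8 - 4 = 4, d_5 = (23 - 4^2)/1 = 7/1 = 7: (m_5, d_5) = (m_1, d_1) = (4, 7), so from here the quotients repeat a_1, ..., a_4; the period length is 4.
Hence the expansion of sqrt(23) is a_0 = 4 followed by the repeating block 1, 3, 1, 8 (period 4).

[4; overline(1, 3, 1, 8)]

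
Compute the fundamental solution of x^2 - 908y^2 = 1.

(x, y) = (102151, 3390)

First expand sqrt(908) as a continued fraction. With x_i = (sqrt(908) + m_i)/d_i and (m_0, d_0) = (0, 1): a_0 = floor(sqrt(908)) = 30, since 30^2 = 900 <= 908 < 961 = 31^2.
Iterate m_{i+1} = d_i*a_i - m_i, d_{i+1} = (908 - m_{i+1}^2)/d_i, a_{i+1} = floor((a_0 + m_{i+1})/d_{i+1}):
  m_1 = 1*30 - 0 = 30, d_1 = (908 - 30^2)/1 = 8/1 = 8, a_1 = floor((30 + 30)/8) = 7.
  m_2 = 8*7 - 30 = 26, d_2 = (908 - 26^2)/8 = 232/8 = 29, a_2 = floor((30 + 26)/29) = 1.
  m_3 = 29*1 - 26 = 3, d_3 = (908 - 3^2)/29 = 899/29 = 31, a_3 = floor((30 + 3)/31) = 1.
  m_4 = 31*1 - 3 = 28, d_4 = (908 - 28^2)/31 = 124/31 = 4, a_4 = floor((30 + 28)/4) = 14.
  m_5 = 4*14 - 28 = 28, d_5 = (908 - 28^2)/4 = 124/4 = 31, a_5 = floor((30 + 28)/31) = 1.
  m_6 = 31*1 - 28 = 3, d_6 = (908 - 3^2)/31 = 899/31 = 29, a_6 = floor((30 + 3)/29) = 1.
  m_7 = 29*1 - 3 = 26, d_7 = (908 - 26^2)/29 = 232/29 = 8, a_7 = floor((30 + 26)/8) = 7.
  m_8 = 8*7 - 26 = 30, d_8 = (908 - 30^2)/8 = 8/8 = 1, a_8 = floor((30 + 30)/1) = 60.
  m_9 = 1*60 - 30 = 30, d_9 = (908 - 30^2)/1 = 8/1 = 8: (m_9, d_9) = (m_1, d_1) = (30, 8), so from here the quotients repeat a_1, ..., a_8; the period length is 8.
So sqrt(908) = [30; (7, 1, 1, 14, 1, 1, 7, 60)] with period length k = 8.
k is even, so the fundamental solution of x^2 - 908y^2 = 1 is (p_{k-1}, q_{k-1}) = (p_7, q_7); compute convergents through index 7.
Convergents (p_i = a_i*p_{i-1} + p_{i-2}, q_i = a_i*q_{i-1} + q_{i-2} with p_{-2}=0, p_{-1}=1, q_{-2}=1, q_{-1}=0):
  i=0: a_0=30, p_0 = 30*1 + 0 = 30, q_0 = 30*0 + 1 = 1.
  i=1: a_1=7, p_1 = 7*30 + 1 = 211, q_1 = 7*1 + 0 = 7.
  i=2: a_2=1, p_2 = 1*211 + 30 = 241, q_2 = 1*7 + 1 = 8.
  i=3: a_3=1, p_3 = 1*241 + 211 = 452, q_3 = 1*8 + 7 = 15.
  i=4: a_4=14, p_4 = 14*452 + 241 = 6569, q_4 = 14*15 + 8 = 218.
  i=5: a_5=1, p_5 = 1*6569 + 452 = 7021, q_5 = 1*218 + 15 = 233.
  i=6: a_6=1, p_6 = 1*7021 + 6569 = 13590, q_6 = 1*233 + 218 = 451.
  i=7: a_7=7, p_7 = 7*13590 + 7021 = 102151, q_7 = 7*451 + 233 = 3390.
Check: 102151^2 - 908*3390^2 = 10434826801 - 10434826800 = 1, so (x, y) = (102151, 3390) solves the equation, and by the theorem it is the least positive solution.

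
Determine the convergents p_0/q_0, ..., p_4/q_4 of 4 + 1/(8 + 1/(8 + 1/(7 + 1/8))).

Using the convergent recurrence p_i = a_i*p_{i-1} + p_{i-2}, q_i = a_i*q_{i-1} + q_{i-2} with p_{-2}=0, p_{-1}=1, q_{-2}=1, q_{-1}=0:
  i=0: a_0=4, p_0 = 4*1 + 0 = 4, q_0 = 4*0 + 1 = 1.
  i=1: a_1=8, p_1 = 8*4 + 1 = 33, q_1 = 8*1 + 0 = 8.
  i=2: a_2=8, p_2 = 8*33 + 4 = 268, q_2 = 8*8 + 1 = 65.
  i=3: a_3=7, p_3 = 7*268 + 33 = 1909, q_3 = 7*65 + 8 = 463.
  i=4: a_4=8, p_4 = 8*1909 + 268 = 15540, q_4 = 8*463 + 65 = 3769.

4/1, 33/8, 268/65, 1909/463, 15540/3769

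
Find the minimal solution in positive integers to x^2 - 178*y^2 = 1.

First expand sqrt(178) as a continued fraction. With x_i = (sqrt(178) + m_i)/d_i and (m_0, d_0) = (0, 1): a_0 = floor(sqrt(178)) = 13, since 13^2 = 169 <= 178 < 196 = 14^2.
Iterate m_{i+1} = d_i*a_i - m_i, d_{i+1} = (178 - m_{i+1}^2)/d_i, a_{i+1} = floor((a_0 + m_{i+1})/d_{i+1}):
  m_1 = 1*13 - 0 = 13, d_1 = (178 - 13^2)/1 = 9/1 = 9, a_1 = floor((13 + 13)/9) = 2.
  m_2 = 9*2 - 13 = 5, d_2 = (178 - 5^2)/9 = 153/9 = 17, a_2 = floor((13 + 5)/17) = 1.
  m_3 = 17*1 - 5 = 12, d_3 = (178 - 12^2)/17 = 34/17 = 2, a_3 = floor((13 + 12)/2) = 12.
  m_4 = 2*12 - 12 = 12, d_4 = (178 - 12^2)/2 = 34/2 = 17, a_4 = floor((13 + 12)/17) = 1.
  m_5 = 17*1 - 12 = 5, d_5 = (178 - 5^2)/17 = 153/17 = 9, a_5 = floor((13 + 5)/9) = 2.
  m_6 = 9*2 - 5 = 13, d_6 = (178 - 13^2)/9 = 9/9 = 1, a_6 = floor((13 + 13)/1) = 26.
  m_7 = 1*26 - 13 = 13, d_7 = (178 - 13^2)/1 = 9/1 = 9: (m_7, d_7) = (m_1, d_1) = (13, 9), so from here the quotients repeat a_1, ..., a_6; the period length is 6.
So sqrt(178) = [13; (2, 1, 12, 1, 2, 26)] with period length k = 6.
k is even, so the fundamental solution of x^2 - 178y^2 = 1 is (p_{k-1}, q_{k-1}) = (p_5, q_5); compute convergents through index 5.
Convergents (p_i = a_i*p_{i-1} + p_{i-2}, q_i = a_i*q_{i-1} + q_{i-2} with p_{-2}=0, p_{-1}=1, q_{-2}=1, q_{-1}=0):
  i=0: a_0=13, p_0 = 13*1 + 0 = 13, q_0 = 13*0 + 1 = 1.
  i=1: a_1=2, p_1 = 2*13 + 1 = 27, q_1 = 2*1 + 0 = 2.
  i=2: a_2=1, p_2 = 1*27 + 13 = 40, q_2 = 1*2 + 1 = 3.
  i=3: a_3=12, p_3 = 12*40 + 27 = 507, q_3 = 12*3 + 2 = 38.
  i=4: a_4=1, p_4 = 1*507 + 40 = 547, q_4 = 1*38 + 3 = 41.
  i=5: a_5=2, p_5 = 2*547 + 507 = 1601, q_5 = 2*41 + 38 = 120.
Check: 1601^2 - 178*120^2 = 2563201 - 2563200 = 1, so (x, y) = (1601, 120) solves the equation, and by the theorem it is the least positive solution.

(x, y) = (1601, 120)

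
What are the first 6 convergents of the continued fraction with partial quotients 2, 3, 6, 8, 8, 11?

Using the convergent recurrence p_i = a_i*p_{i-1} + p_{i-2}, q_i = a_i*q_{i-1} + q_{i-2} with p_{-2}=0, p_{-1}=1, q_{-2}=1, q_{-1}=0:
  i=0: a_0=2, p_0 = 2*1 + 0 = 2, q_0 = 2*0 + 1 = 1.
  i=1: a_1=3, p_1 = 3*2 + 1 = 7, q_1 = 3*1 + 0 = 3.
  i=2: a_2=6, p_2 = 6*7 + 2 = 44, q_2 = 6*3 + 1 = 19.
  i=3: a_3=8, p_3 = 8*44 + 7 = 359, q_3 = 8*19 + 3 = 155.
  i=4: a_4=8, p_4 = 8*359 + 44 = 2916, q_4 = 8*155 + 19 = 1259.
  i=5: a_5=11, p_5 = 11*2916 + 359 = 32435, q_5 = 11*1259 + 155 = 14004.

2/1, 7/3, 44/19, 359/155, 2916/1259, 32435/14004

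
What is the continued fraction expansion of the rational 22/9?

[2; 2, 4]

Run the Euclidean algorithm on 22 and 9; the successive quotients are the partial quotients a_0, a_1, ... (each step inverts the fractional part left over by the previous one):
  22 = 2*9 + 4, so a_0 = 2.
  9 = 2*4 + 1, so a_1 = 2.
  4 = 4*1 + 0, so a_2 = 4.
The remainder reaches 0 after 3 divisions, so the expansion has 3 partial quotients, read off in order.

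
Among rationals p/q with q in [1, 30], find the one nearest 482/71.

Expand x = 482/71 as a continued fraction with the Euclidean algorithm:
  482 = 6*71 + 56, so a_0 = 6.
  71 = 1*56 + 15, so a_1 = 1.
  56 = 3*15 + 11, so a_2 = 3.
  15 = 1*11 + 4, so a_3 = 1.
  11 = 2*4 + 3, so a_4 = 2.
  4 = 1*3 + 1, so a_5 = 1.
  3 = 3*1 + 0, so a_6 = 3.
so x = [6; 1, 3, 1, 2, 1, 3].
Convergents (p_i = a_i*p_{i-1} + p_{i-2}, q_i = a_i*q_{i-1} + q_{i-2} with p_{-2}=0, p_{-1}=1, q_{-2}=1, q_{-1}=0), until the denominator exceeds 30:
  i=0: a_0=6, p_0 = 6*1 + 0 = 6, q_0 = 6*0 + 1 = 1.
  i=1: a_1=1, p_1 = 1*6 + 1 = 7, q_1 = 1*1 + 0 = 1.
  i=2: a_2=3, p_2 = 3*7 + 6 = 27, q_2 = 3*1 + 1 = 4.
  i=3: a_3=1, p_3 = 1*27 + 7 = 34, q_3 = 1*4 + 1 = 5.
  i=4: a_4=2, p_4 = 2*34 + 27 = 95, q_4 = 2*5 + 4 = 14.
  i=5: a_5=1, p_5 = 1*95 + 34 = 129, q_5 = 1*14 + 5 = 19.
  i=6: a_6=3, p_6 = 3*129 + 95 = 482, q_6 = 3*19 + 14 = 71.
q_6 = 71 > 30, so the last convergent with denominator <= 30 is p_5/q_5 = 129/19.
The closest fraction with denominator <= 30 is either p_5/q_5 or the intermediate fraction (k*p_5 + p_4)/(k*q_5 + q_4) with the largest k >= 1 whose denominator stays <= 30; these approach x as k grows, and every other convergent or intermediate fraction in range is farther away.
Largest k: floor((30 - q_4)/q_5) = floor((30 - 14)/19) = 0.
Since k = 0, no intermediate fraction beyond p_5/q_5 has denominator <= 30, so the convergent 129/19 is the closest (its error is |482*19 - 129*71|/(71*19) = 1/1349).

129/19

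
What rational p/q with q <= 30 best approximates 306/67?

Expand x = 306/67 as a continued fraction with the Euclidean algorithm:
  306 = 4*67 + 38, so a_0 = 4.
  67 = 1*38 + 29, so a_1 = 1.
  38 = 1*29 + 9, so a_2 = 1.
  29 = 3*9 + 2, so a_3 = 3.
  9 = 4*2 + 1, so a_4 = 4.
  2 = 2*1 + 0, so a_5 = 2.
so x = [4; 1, 1, 3, 4, 2].
Convergents (p_i = a_i*p_{i-1} + p_{i-2}, q_i = a_i*q_{i-1} + q_{i-2} with p_{-2}=0, p_{-1}=1, q_{-2}=1, q_{-1}=0), until the denominator exceeds 30:
  i=0: a_0=4, p_0 = 4*1 + 0 = 4, q_0 = 4*0 + 1 = 1.
  i=1: a_1=1, p_1 = 1*4 + 1 = 5, q_1 = 1*1 + 0 = 1.
  i=2: a_2=1, p_2 = 1*5 + 4 = 9, q_2 = 1*1 + 1 = 2.
  i=3: a_3=3, p_3 = 3*9 + 5 = 32, q_3 = 3*2 + 1 = 7.
  i=4: a_4=4, p_4 = 4*32 + 9 = 137, q_4 = 4*7 + 2 = 30.
  i=5: a_5=2, p_5 = 2*137 + 32 = 306, q_5 = 2*30 + 7 = 67.
q_5 = 67 > 30, so the last convergent with denominator <= 30 is p_4/q_4 = 137/30.
The closest fraction with denominator <= 30 is either p_4/q_4 or the intermediate fraction (k*p_4 + p_3)/(k*q_4 + q_3) with the largest k >= 1 whose denominator stays <= 30; these approach x as k grows, and every other convergent or intermediate fraction in range is farther away.
Largest k: floor((30 - q_3)/q_4) = floor((30 - 7)/30) = 0.
Since k = 0, no intermediate fraction beyond p_4/q_4 has denominator <= 30, so the convergent 137/30 is the closest (its error is |306*30 - 137*67|/(67*30) = 1/2010).

137/30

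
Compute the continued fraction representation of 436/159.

Run the Euclidean algorithm on 436 and 159; the successive quotients are the partial quotients a_0, a_1, ... (each step inverts the fractional part left over by the previous one):
  436 = 2*159 + 118, so a_0 = 2.
  159 = 1*118 + 41, so a_1 = 1.
  118 = 2*41 + 36, so a_2 = 2.
  41 = 1*36 + 5, so a_3 = 1.
  36 = 7*5 + 1, so a_4 = 7.
  5 = 5*1 + 0, so a_5 = 5.
The remainder reaches 0 after 6 divisions, so the expansion has 6 partial quotients, read off in order.

[2; 1, 2, 1, 7, 5]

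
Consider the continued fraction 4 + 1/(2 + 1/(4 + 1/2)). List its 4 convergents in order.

Using the convergent recurrence p_i = a_i*p_{i-1} + p_{i-2}, q_i = a_i*q_{i-1} + q_{i-2} with p_{-2}=0, p_{-1}=1, q_{-2}=1, q_{-1}=0:
  i=0: a_0=4, p_0 = 4*1 + 0 = 4, q_0 = 4*0 + 1 = 1.
  i=1: a_1=2, p_1 = 2*4 + 1 = 9, q_1 = 2*1 + 0 = 2.
  i=2: a_2=4, p_2 = 4*9 + 4 = 40, q_2 = 4*2 + 1 = 9.
  i=3: a_3=2, p_3 = 2*40 + 9 = 89, q_3 = 2*9 + 2 = 20.

4/1, 9/2, 40/9, 89/20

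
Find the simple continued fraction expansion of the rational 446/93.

[4; 1, 3, 1, 8, 2]

Run the Euclidean algorithm on 446 and 93; the successive quotients are the partial quotients a_0, a_1, ... (each step inverts the fractional part left over by the previous one):
  446 = 4*93 + 74, so a_0 = 4.
  93 = 1*74 + 19, so a_1 = 1.
  74 = 3*19 + 17, so a_2 = 3.
  19 = 1*17 + 2, so a_3 = 1.
  17 = 8*2 + 1, so a_4 = 8.
  2 = 2*1 + 0, so a_5 = 2.
The remainder reaches 0 after 6 divisions, so the expansion has 6 partial quotients, read off in order.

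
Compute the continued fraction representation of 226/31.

[7; 3, 2, 4]

Run the Euclidean algorithm on 226 and 31; the successive quotients are the partial quotients a_0, a_1, ... (each step inverts the fractional part left over by the previous one):
  226 = 7*31 + 9, so a_0 = 7.
  31 = 3*9 + 4, so a_1 = 3.
  9 = 2*4 + 1, so a_2 = 2.
  4 = 4*1 + 0, so a_3 = 4.
The remainder reaches 0 after 4 divisions, so the expansion has 4 partial quotients, read off in order.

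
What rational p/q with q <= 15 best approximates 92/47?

29/15

Expand x = 92/47 as a continued fraction with the Euclidean algorithm:
  92 = 1*47 + 45, so a_0 = 1.
  47 = 1*45 + 2, so a_1 = 1.
  45 = 22*2 + 1, so a_2 = 22.
  2 = 2*1 + 0, so a_3 = 2.
so x = [1; 1, 22, 2].
Convergents (p_i = a_i*p_{i-1} + p_{i-2}, q_i = a_i*q_{i-1} + q_{i-2} with p_{-2}=0, p_{-1}=1, q_{-2}=1, q_{-1}=0), until the denominator exceeds 15:
  i=0: a_0=1, p_0 = 1*1 + 0 = 1, q_0 = 1*0 + 1 = 1.
  i=1: a_1=1, p_1 = 1*1 + 1 = 2, q_1 = 1*1 + 0 = 1.
  i=2: a_2=22, p_2 = 22*2 + 1 = 45, q_2 = 22*1 + 1 = 23.
q_2 = 23 > 15, so the last convergent with denominator <= 15 is p_1/q_1 = 2/1.
The closest fraction with denominator <= 15 is either p_1/q_1 or the intermediate fraction (k*p_1 + p_0)/(k*q_1 + q_0) with the largest k >= 1 whose denominator stays <= 15; these approach x as k grows, and every other convergent or intermediate fraction in range is farther away.
Largest k: floor((15 - q_0)/q_1) = floor((15 - 1)/1) = 14.
That gives (14*2 + 1)/(14*1 + 1) = 29/15.
Compare the errors: |x - 2/1| = |92*1 - 2*47|/(47*1) = 2/47, and |x - 29/15| = |92*15 - 29*47|/(47*15) = 17/705.
Cross-multiplying, 17*47 = 799 < 1410 = 2*705, so 17/705 is smaller: the intermediate fraction 29/15 is closer to x than 2/1.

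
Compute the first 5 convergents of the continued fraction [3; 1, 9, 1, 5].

3/1, 4/1, 39/10, 43/11, 254/65

Using the convergent recurrence p_i = a_i*p_{i-1} + p_{i-2}, q_i = a_i*q_{i-1} + q_{i-2} with p_{-2}=0, p_{-1}=1, q_{-2}=1, q_{-1}=0:
  i=0: a_0=3, p_0 = 3*1 + 0 = 3, q_0 = 3*0 + 1 = 1.
  i=1: a_1=1, p_1 = 1*3 + 1 = 4, q_1 = 1*1 + 0 = 1.
  i=2: a_2=9, p_2 = 9*4 + 3 = 39, q_2 = 9*1 + 1 = 10.
  i=3: a_3=1, p_3 = 1*39 + 4 = 43, q_3 = 1*10 + 1 = 11.
  i=4: a_4=5, p_4 = 5*43 + 39 = 254, q_4 = 5*11 + 10 = 65.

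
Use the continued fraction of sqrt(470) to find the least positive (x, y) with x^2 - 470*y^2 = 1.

First expand sqrt(470) as a continued fraction. With x_i = (sqrt(470) + m_i)/d_i and (m_0, d_0) = (0, 1): a_0 = floor(sqrt(470)) = 21, since 21^2 = 441 <= 470 < 484 = 22^2.
Iterate m_{i+1} = d_i*a_i - m_i, d_{i+1} = (470 - m_{i+1}^2)/d_i, a_{i+1} = floor((a_0 + m_{i+1})/d_{i+1}):
  m_1 = 1*21 - 0 = 21, d_1 = (470 - 21^2)/1 = 29/1 = 29, a_1 = floor((21 + 21)/29) = 1.
  m_2 = 29*1 - 21 = 8, d_2 = (470 - 8^2)/29 = 406/29 = 14, a_2 = floor((21 + 8)/14) = 2.
  m_3 = 14*2 - 8 = 20, d_3 = (470 - 20^2)/14 = 70/14 = 5, a_3 = floor((21 + 20)/5) = 8.
  m_4 = 5*8 - 20 = 20, d_4 = (470 - 20^2)/5 = 70/5 = 14, a_4 = floor((21 + 20)/14) = 2.
  m_5 = 14*2 - 20 = 8, d_5 = (470 - 8^2)/14 = 406/14 = 29, a_5 = floor((21 + 8)/29) = 1.
  m_6 = 29*1 - 8 = 21, d_6 = (470 - 21^2)/29 = 29/29 = 1, a_6 = floor((21 + 21)/1) = 42.
  m_7 = 1*42 - 21 = 21, d_7 = (470 - 21^2)/1 = 29/1 = 29: (m_7, d_7) = (m_1, d_1) = (21, 29), so from here the quotients repeat a_1, ..., a_6; the period length is 6.
So sqrt(470) = [21; (1, 2, 8, 2, 1, 42)] with period length k = 6.
k is even, so the fundamental solution of x^2 - 470y^2 = 1 is (p_{k-1}, q_{k-1}) = (p_5, q_5); compute convergents through index 5.
Convergents (p_i = a_i*p_{i-1} + p_{i-2}, q_i = a_i*q_{i-1} + q_{i-2} with p_{-2}=0, p_{-1}=1, q_{-2}=1, q_{-1}=0):
  i=0: a_0=21, p_0 = 21*1 + 0 = 21, q_0 = 21*0 + 1 = 1.
  i=1: a_1=1, p_1 = 1*21 + 1 = 22, q_1 = 1*1 + 0 = 1.
  i=2: a_2=2, p_2 = 2*22 + 21 = 65, q_2 = 2*1 + 1 = 3.
  i=3: a_3=8, p_3 = 8*65 + 22 = 542, q_3 = 8*3 + 1 = 25.
  i=4: a_4=2, p_4 = 2*542 + 65 = 1149, q_4 = 2*25 + 3 = 53.
  i=5: a_5=1, p_5 = 1*1149 + 542 = 1691, q_5 = 1*53 + 25 = 78.
Check: 1691^2 - 470*78^2 = 2859481 - 2859480 = 1, so (x, y) = (1691, 78) solves the equation, and by the theorem it is the least positive solution.

(x, y) = (1691, 78)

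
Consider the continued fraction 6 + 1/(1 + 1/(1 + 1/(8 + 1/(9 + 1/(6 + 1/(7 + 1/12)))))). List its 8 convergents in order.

6/1, 7/1, 13/2, 111/17, 1012/155, 6183/947, 44293/6784, 537699/82355

Using the convergent recurrence p_i = a_i*p_{i-1} + p_{i-2}, q_i = a_i*q_{i-1} + q_{i-2} with p_{-2}=0, p_{-1}=1, q_{-2}=1, q_{-1}=0:
  i=0: a_0=6, p_0 = 6*1 + 0 = 6, q_0 = 6*0 + 1 = 1.
  i=1: a_1=1, p_1 = 1*6 + 1 = 7, q_1 = 1*1 + 0 = 1.
  i=2: a_2=1, p_2 = 1*7 + 6 = 13, q_2 = 1*1 + 1 = 2.
  i=3: a_3=8, p_3 = 8*13 + 7 = 111, q_3 = 8*2 + 1 = 17.
  i=4: a_4=9, p_4 = 9*111 + 13 = 1012, q_4 = 9*17 + 2 = 155.
  i=5: a_5=6, p_5 = 6*1012 + 111 = 6183, q_5 = 6*155 + 17 = 947.
  i=6: a_6=7, p_6 = 7*6183 + 1012 = 44293, q_6 = 7*947 + 155 = 6784.
  i=7: a_7=12, p_7 = 12*44293 + 6183 = 537699, q_7 = 12*6784 + 947 = 82355.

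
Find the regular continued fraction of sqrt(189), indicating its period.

Write x_i = (sqrt(189) + m_i)/d_i with (m_0, d_0) = (0, 1). a_0 = floor(sqrt(189)) = 13, since 13^2 = 169 <= 189 < 196 = 14^2.
Iterate m_{i+1} = d_i*a_i - m_i, d_{i+1} = (189 - m_{i+1}^2)/d_i, a_{i+1} = floor((a_0 + m_{i+1})/d_{i+1}):
  m_1 = 1*13 - 0 = 13, d_1 = (189 - 13^2)/1 = 20/1 = 20, a_1 = floor((13 + 13)/20) = 1.
  m_2 = 20*1 - 13 = 7, d_2 = (189 - 7^2)/20 = 140/20 = 7, a_2 = floor((13 + 7)/7) = 2.
  m_3 = 7*2 - 7 = 7, d_3 = (189 - 7^2)/7 = 140/7 = 20, a_3 = floor((13 + 7)/20) = 1.
  m_4 = 20*1 - 7 = 13, d_4 = (189 - 13^2)/20 = 20/20 = 1, a_4 = floor((13 + 13)/1) = 26.
  m_5 = 1*26 - 13 = 13, d_5 = (189 - 13^2)/1 = 20/1 = 20: (m_5, d_5) = (m_1, d_1) = (13, 20), so from here the quotients repeat a_1, ..., a_4; the period length is 4.
Hence the expansion of sqrt(189) is a_0 = 13 followed by the repeating block 1, 2, 1, 26 (period 4).

[13; (1, 2, 1, 26)]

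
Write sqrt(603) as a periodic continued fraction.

Write x_i = (sqrt(603) + m_i)/d_i with (m_0, d_0) = (0, 1). a_0 = floor(sqrt(603)) = 24, since 24^2 = 576 <= 603 < 625 = 25^2.
Iterate m_{i+1} = d_i*a_i - m_i, d_{i+1} = (603 - m_{i+1}^2)/d_i, a_{i+1} = floor((a_0 + m_{i+1})/d_{i+1}):
  m_1 = 1*24 - 0 = 24, d_1 = (603 - 24^2)/1 = 27/1 = 27, a_1 = floor((24 + 24)/27) = 1.
  m_2 = 27*1 - 24 = 3, d_2 = (603 - 3^2)/27 = 594/27 = 22, a_2 = floor((24 + 3)/22) = 1.
  m_3 = 22*1 - 3 = 19, d_3 = (603 - 19^2)/22 = 242/22 = 11, a_3 = floor((24 + 19)/11) = 3.
  m_4 = 11*3 - 19 = 14, d_4 = (603 - 14^2)/11 = 407/11 = 37, a_4 = floor((24 + 14)/37) = 1.
  m_5 = 37*1 - 14 = 23, d_5 = (603 - 23^2)/37 = 74/37 = 2, a_5 = floor((24 + 23)/2) = 23.
  m_6 = 2*23 - 23 = 23, d_6 = (603 - 23^2)/2 = 74/2 = 37, a_6 = floor((24 + 23)/37) = 1.
  m_7 = 37*1 - 23 = 14, d_7 = (603 - 14^2)/37 = 407/37 = 11, a_7 = floor((24 + 14)/11) = 3.
  m_8 = 11*3 - 14 = 19, d_8 = (603 - 19^2)/11 = 242/11 = 22, a_8 = floor((24 + 19)/22) = 1.
  m_9 = 22*1 - 19 = 3, d_9 = (603 - 3^2)/22 = 594/22 = 27, a_9 = floor((24 + 3)/27) = 1.
  m_10 = 27*1 - 3 = 24, d_10 = (603 - 24^2)/27 = 27/27 = 1, a_10 = floor((24 + 24)/1) = 48.
  m_11 = 1*48 - 24 = 24, d_11 = (603 - 24^2)/1 = 27/1 = 27: (m_11, d_11) = (m_1, d_1) = (24, 27), so from here the quotients repeat a_1, ..., a_10; the period length is 10.
Hence the expansion of sqrt(603) is a_0 = 24 followed by the repeating block 1, 1, 3, 1, 23, 1, 3, 1, 1, 48 (period 10).

[24; (1, 1, 3, 1, 23, 1, 3, 1, 1, 48)]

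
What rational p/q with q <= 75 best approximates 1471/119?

445/36

Expand x = 1471/119 as a continued fraction with the Euclidean algorithm:
  1471 = 12*119 + 43, so a_0 = 12.
  119 = 2*43 + 33, so a_1 = 2.
  43 = 1*33 + 10, so a_2 = 1.
  33 = 3*10 + 3, so a_3 = 3.
  10 = 3*3 + 1, so a_4 = 3.
  3 = 3*1 + 0, so a_5 = 3.
so x = [12; 2, 1, 3, 3, 3].
Convergents (p_i = a_i*p_{i-1} + p_{i-2}, q_i = a_i*q_{i-1} + q_{i-2} with p_{-2}=0, p_{-1}=1, q_{-2}=1, q_{-1}=0), until the denominator exceeds 75:
  i=0: a_0=12, p_0 = 12*1 + 0 = 12, q_0 = 12*0 + 1 = 1.
  i=1: a_1=2, p_1 = 2*12 + 1 = 25, q_1 = 2*1 + 0 = 2.
  i=2: a_2=1, p_2 = 1*25 + 12 = 37, q_2 = 1*2 + 1 = 3.
  i=3: a_3=3, p_3 = 3*37 + 25 = 136, q_3 = 3*3 + 2 = 11.
  i=4: a_4=3, p_4 = 3*136 + 37 = 445, q_4 = 3*11 + 3 = 36.
  i=5: a_5=3, p_5 = 3*445 + 136 = 1471, q_5 = 3*36 + 11 = 119.
q_5 = 119 > 75, so the last convergent with denominator <= 75 is p_4/q_4 = 445/36.
The closest fraction with denominator <= 75 is either p_4/q_4 or the intermediate fraction (k*p_4 + p_3)/(k*q_4 + q_3) with the largest k >= 1 whose denominator stays <= 75; these approach x as k grows, and every other convergent or intermediate fraction in range is farther away.
Largest k: floor((75 - q_3)/q_4) = floor((75 - 11)/36) = 1.
That gives (1*445 + 136)/(1*36 + 11) = 581/47.
Compare the errors: |x - 445/36| = |1471*36 - 445*119|/(119*36) = 1/4284, and |x - 581/47| = |1471*47 - 581*119|/(119*47) = 2/5593.
Cross-multiplying, 1*5593 = 5593 < 8568 = 2*4284, so 1/4284 is smaller: the convergent 445/36 is closer to x than 581/47.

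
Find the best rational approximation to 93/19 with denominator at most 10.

49/10

Expand x = 93/19 as a continued fraction with the Euclidean algorithm:
  93 = 4*19 + 17, so a_0 = 4.
  19 = 1*17 + 2, so a_1 = 1.
  17 = 8*2 + 1, so a_2 = 8.
  2 = 2*1 + 0, so a_3 = 2.
so x = [4; 1, 8, 2].
Convergents (p_i = a_i*p_{i-1} + p_{i-2}, q_i = a_i*q_{i-1} + q_{i-2} with p_{-2}=0, p_{-1}=1, q_{-2}=1, q_{-1}=0), until the denominator exceeds 10:
  i=0: a_0=4, p_0 = 4*1 + 0 = 4, q_0 = 4*0 + 1 = 1.
  i=1: a_1=1, p_1 = 1*4 + 1 = 5, q_1 = 1*1 + 0 = 1.
  i=2: a_2=8, p_2 = 8*5 + 4 = 44, q_2 = 8*1 + 1 = 9.
  i=3: a_3=2, p_3 = 2*44 + 5 = 93, q_3 = 2*9 + 1 = 19.
q_3 = 19 > 10, so the last convergent with denominator <= 10 is p_2/q_2 = 44/9.
The closest fraction with denominator <= 10 is either p_2/q_2 or the intermediate fraction (k*p_2 + p_1)/(k*q_2 + q_1) with the largest k >= 1 whose denominator stays <= 10; these approach x as k grows, and every other convergent or intermediate fraction in range is farther away.
Largest k: floor((10 - q_1)/q_2) = floor((10 - 1)/9) = 1.
That gives (1*44 + 5)/(1*9 + 1) = 49/10.
Compare the errors: |x - 44/9| = |93*9 - 44*19|/(19*9) = 1/171, and |x - 49/10| = |93*10 - 49*19|/(19*10) = 1/190.
Cross-multiplying, 1*171 = 171 < 190 = 1*190, so 1/190 is smaller: the intermediate fraction 49/10 is closer to x than 44/9.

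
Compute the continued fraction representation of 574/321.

Run the Euclidean algorithm on 574 and 321; the successive quotients are the partial quotients a_0, a_1, ... (each step inverts the fractional part left over by the previous one):
  574 = 1*321 + 253, so a_0 = 1.
  321 = 1*253 + 68, so a_1 = 1.
  253 = 3*68 + 49, so a_2 = 3.
  68 = 1*49 + 19, so a_3 = 1.
  49 = 2*19 + 11, so a_4 = 2.
  19 = 1*11 + 8, so a_5 = 1.
  11 = 1*8 + 3, so a_6 = 1.
  8 = 2*3 + 2, so a_7 = 2.
  3 = 1*2 + 1, so a_8 = 1.
  2 = 2*1 + 0, so a_9 = 2.
The remainder reaches 0 after 10 divisions, so the expansion has 10 partial quotients, read off in order.

[1; 1, 3, 1, 2, 1, 1, 2, 1, 2]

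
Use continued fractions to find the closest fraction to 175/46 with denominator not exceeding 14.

19/5

Expand x = 175/46 as a continued fraction with the Euclidean algorithm:
  175 = 3*46 + 37, so a_0 = 3.
  46 = 1*37 + 9, so a_1 = 1.
  37 = 4*9 + 1, so a_2 = 4.
  9 = 9*1 + 0, so a_3 = 9.
so x = [3; 1, 4, 9].
Convergents (p_i = a_i*p_{i-1} + p_{i-2}, q_i = a_i*q_{i-1} + q_{i-2} with p_{-2}=0, p_{-1}=1, q_{-2}=1, q_{-1}=0), until the denominator exceeds 14:
  i=0: a_0=3, p_0 = 3*1 + 0 = 3, q_0 = 3*0 + 1 = 1.
  i=1: a_1=1, p_1 = 1*3 + 1 = 4, q_1 = 1*1 + 0 = 1.
  i=2: a_2=4, p_2 = 4*4 + 3 = 19, q_2 = 4*1 + 1 = 5.
  i=3: a_3=9, p_3 = 9*19 + 4 = 175, q_3 = 9*5 + 1 = 46.
q_3 = 46 > 14, so the last convergent with denominator <= 14 is p_2/q_2 = 19/5.
The closest fraction with denominator <= 14 is either p_2/q_2 or the intermediate fraction (k*p_2 + p_1)/(k*q_2 + q_1) with the largest k >= 1 whose denominator stays <= 14; these approach x as k grows, and every other convergent or intermediate fraction in range is farther away.
Largest k: floor((14 - q_1)/q_2) = floor((14 - 1)/5) = 2.
That gives (2*19 + 4)/(2*5 + 1) = 42/11.
Compare the errors: |x - 19/5| = |175*5 - 19*46|/(46*5) = 1/230, and |x - 42/11| = |175*11 - 42*46|/(46*11) = 7/506.
Cross-multiplying, 1*506 = 506 < 1610 = 7*230, so 1/230 is smaller: the convergent 19/5 is closer to x than 42/11.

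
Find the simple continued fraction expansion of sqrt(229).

Write x_i = (sqrt(229) + m_i)/d_i with (m_0, d_0) = (0, 1). a_0 = floor(sqrt(229)) = 15, since 15^2 = 225 <= 229 < 256 = 16^2.
Iterate m_{i+1} = d_i*a_i - m_i, d_{i+1} = (229 - m_{i+1}^2)/d_i, a_{i+1} = floor((a_0 + m_{i+1})/d_{i+1}):
  m_1 = 1*15 - 0 = 15, d_1 = (229 - 15^2)/1 = 4/1 = 4, a_1 = floor((15 + 15)/4) = 7.
  m_2 = 4*7 - 15 = 13, d_2 = (229 - 13^2)/4 = 60/4 = 15, a_2 = floor((15 + 13)/15) = 1.
  m_3 = 15*1 - 13 = 2, d_3 = (229 - 2^2)/15 = 225/15 = 15, a_3 = floor((15 + 2)/15) = 1.
  m_4 = 15*1 - 2 = 13, d_4 = (229 - 13^2)/15 = 60/15 = 4, a_4 = floor((15 + 13)/4) = 7.
  m_5 = 4*7 - 13 = 15, d_5 = (229 - 15^2)/4 = 4/4 = 1, a_5 = floor((15 + 15)/1) = 30.
  m_6 = 1*30 - 15 = 15, d_6 = (229 - 15^2)/1 = 4/1 = 4: (m_6, d_6) = (m_1, d_1) = (15, 4), so from here the quotients repeat a_1, ..., a_5; the period length is 5.
Hence the expansion of sqrt(229) is a_0 = 15 followed by the repeating block 7, 1, 1, 7, 30 (period 5).

[15; (7, 1, 1, 7, 30)]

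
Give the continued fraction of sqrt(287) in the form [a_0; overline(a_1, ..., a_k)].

Write x_i = (sqrt(287) + m_i)/d_i with (m_0, d_0) = (0, 1). a_0 = floor(sqrt(287)) = 16, since 16^2 = 256 <= 287 < 289 = 17^2.
Iterate m_{i+1} = d_i*a_i - m_i, d_{i+1} = (287 - m_{i+1}^2)/d_i, a_{i+1} = floor((a_0 + m_{i+1})/d_{i+1}):
  m_1 = 1*16 - 0 = 16, d_1 = (287 - 16^2)/1 = 31/1 = 31, a_1 = floor((16 + 16)/31) = 1.
  m_2 = 31*1 - 16 = 15, d_2 = (287 - 15^2)/31 = 62/31 = 2, a_2 = floor((16 + 15)/2) = 15.
  m_3 = 2*15 - 15 = 15, d_3 = (287 - 15^2)/2 = 62/2 = 31, a_3 = floor((16 + 15)/31) = 1.
  m_4 = 31*1 - 15 = 16, d_4 = (287 - 16^2)/31 = 31/31 = 1, a_4 = floor((16 + 16)/1) = 32.
  m_5 = 1*32 - 16 = 16, d_5 = (287 - 16^2)/1 = 31/1 = 31: (m_5, d_5) = (m_1, d_1) = (16, 31), so from here the quotients repeat a_1, ..., a_4; the period length is 4.
Hence the expansion of sqrt(287) is a_0 = 16 followed by the repeating block 1, 15, 1, 32 (period 4).

[16; overline(1, 15, 1, 32)]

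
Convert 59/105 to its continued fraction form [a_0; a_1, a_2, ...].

[0; 1, 1, 3, 1, 1, 6]

Run the Euclidean algorithm on 59 and 105; the successive quotients are the partial quotients a_0, a_1, ... (each step inverts the fractional part left over by the previous one):
  59 = 0*105 + 59, so a_0 = 0.
  105 = 1*59 + 46, so a_1 = 1.
  59 = 1*46 + 13, so a_2 = 1.
  46 = 3*13 + 7, so a_3 = 3.
  13 = 1*7 + 6, so a_4 = 1.
  7 = 1*6 + 1, so a_5 = 1.
  6 = 6*1 + 0, so a_6 = 6.
The remainder reaches 0 after 7 divisions, so the expansion has 7 partial quotients, read off in order.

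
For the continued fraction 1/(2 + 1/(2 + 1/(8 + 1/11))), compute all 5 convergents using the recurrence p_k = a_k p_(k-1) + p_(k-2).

Using the convergent recurrence p_i = a_i*p_{i-1} + p_{i-2}, q_i = a_i*q_{i-1} + q_{i-2} with p_{-2}=0, p_{-1}=1, q_{-2}=1, q_{-1}=0:
  i=0: a_0=0, p_0 = 0*1 + 0 = 0, q_0 = 0*0 + 1 = 1.
  i=1: a_1=2, p_1 = 2*0 + 1 = 1, q_1 = 2*1 + 0 = 2.
  i=2: a_2=2, p_2 = 2*1 + 0 = 2, q_2 = 2*2 + 1 = 5.
  i=3: a_3=8, p_3 = 8*2 + 1 = 17, q_3 = 8*5 + 2 = 42.
  i=4: a_4=11, p_4 = 11*17 + 2 = 189, q_4 = 11*42 + 5 = 467.

0/1, 1/2, 2/5, 17/42, 189/467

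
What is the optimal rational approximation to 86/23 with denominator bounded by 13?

15/4

Expand x = 86/23 as a continued fraction with the Euclidean algorithm:
  86 = 3*23 + 17, so a_0 = 3.
  23 = 1*17 + 6, so a_1 = 1.
  17 = 2*6 + 5, so a_2 = 2.
  6 = 1*5 + 1, so a_3 = 1.
  5 = 5*1 + 0, so a_4 = 5.
so x = [3; 1, 2, 1, 5].
Convergents (p_i = a_i*p_{i-1} + p_{i-2}, q_i = a_i*q_{i-1} + q_{i-2} with p_{-2}=0, p_{-1}=1, q_{-2}=1, q_{-1}=0), until the denominator exceeds 13:
  i=0: a_0=3, p_0 = 3*1 + 0 = 3, q_0 = 3*0 + 1 = 1.
  i=1: a_1=1, p_1 = 1*3 + 1 = 4, q_1 = 1*1 + 0 = 1.
  i=2: a_2=2, p_2 = 2*4 + 3 = 11, q_2 = 2*1 + 1 = 3.
  i=3: a_3=1, p_3 = 1*11 + 4 = 15, q_3 = 1*3 + 1 = 4.
  i=4: a_4=5, p_4 = 5*15 + 11 = 86, q_4 = 5*4 + 3 = 23.
q_4 = 23 > 13, so the last convergent with denominator <= 13 is p_3/q_3 = 15/4.
The closest fraction with denominator <= 13 is either p_3/q_3 or the intermediate fraction (k*p_3 + p_2)/(k*q_3 + q_2) with the largest k >= 1 whose denominator stays <= 13; these approach x as k grows, and every other convergent or intermediate fraction in range is farther away.
Largest k: floor((13 - q_2)/q_3) = floor((13 - 3)/4) = 2.
That gives (2*15 + 11)/(2*4 + 3) = 41/11.
Compare the errors: |x - 15/4| = |86*4 - 15*23|/(23*4) = 1/92, and |x - 41/11| = |86*11 - 41*23|/(23*11) = 3/253.
Cross-multiplying, 1*253 = 253 < 276 = 3*92, so 1/92 is smaller: the convergent 15/4 is closer to x than 41/11.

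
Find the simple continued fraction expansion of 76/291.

[0; 3, 1, 4, 1, 5, 2]

Run the Euclidean algorithm on 76 and 291; the successive quotients are the partial quotients a_0, a_1, ... (each step inverts the fractional part left over by the previous one):
  76 = 0*291 + 76, so a_0 = 0.
  291 = 3*76 + 63, so a_1 = 3.
  76 = 1*63 + 13, so a_2 = 1.
  63 = 4*13 + 11, so a_3 = 4.
  13 = 1*11 + 2, so a_4 = 1.
  11 = 5*2 + 1, so a_5 = 5.
  2 = 2*1 + 0, so a_6 = 2.
The remainder reaches 0 after 7 divisions, so the expansion has 7 partial quotients, read off in order.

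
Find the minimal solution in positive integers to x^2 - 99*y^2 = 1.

(x, y) = (10, 1)

First expand sqrt(99) as a continued fraction. With x_i = (sqrt(99) + m_i)/d_i and (m_0, d_0) = (0, 1): a_0 = floor(sqrt(99)) = 9, since 9^2 = 81 <= 99 < 100 = 10^2.
Iterate m_{i+1} = d_i*a_i - m_i, d_{i+1} = (99 - m_{i+1}^2)/d_i, a_{i+1} = floor((a_0 + m_{i+1})/d_{i+1}):
  m_1 = 1*9 - 0 = 9, d_1 = (99 - 9^2)/1 = 18/1 = 18, a_1 = floor((9 + 9)/18) = 1.
  m_2 = 18*1 - 9 = 9, d_2 = (99 - 9^2)/18 = 18/18 = 1, a_2 = floor((9 + 9)/1) = 18.
  m_3 = 1*18 - 9 = 9, d_3 = (99 - 9^2)/1 = 18/1 = 18: (m_3, d_3) = (m_1, d_1) = (9, 18), so from here the quotients repeat a_1, a_2; the period length is 2.
So sqrt(99) = [9; (1, 18)] with period length k = 2.
k is even, so the fundamental solution of x^2 - 99y^2 = 1 is (p_{k-1}, q_{k-1}) = (p_1, q_1); compute convergents through index 1.
Convergents (p_i = a_i*p_{i-1} + p_{i-2}, q_i = a_i*q_{i-1} + q_{i-2} with p_{-2}=0, p_{-1}=1, q_{-2}=1, q_{-1}=0):
  i=0: a_0=9, p_0 = 9*1 + 0 = 9, q_0 = 9*0 + 1 = 1.
  i=1: a_1=1, p_1 = 1*9 + 1 = 10, q_1 = 1*1 + 0 = 1.
Check: 10^2 - 99*1^2 = 100 - 99 = 1, so (x, y) = (10, 1) solves the equation, and by the theorem it is the least positive solution.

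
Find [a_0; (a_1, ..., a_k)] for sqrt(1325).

Write x_i = (sqrt(1325) + m_i)/d_i with (m_0, d_0) = (0, 1). a_0 = floor(sqrt(1325)) = 36, since 36^2 = 1296 <= 1325 < 1369 = 37^2.
Iterate m_{i+1} = d_i*a_i - m_i, d_{i+1} = (1325 - m_{i+1}^2)/d_i, a_{i+1} = floor((a_0 + m_{i+1})/d_{i+1}):
  m_1 = 1*36 - 0 = 36, d_1 = (1325 - 36^2)/1 = 29/1 = 29, a_1 = floor((36 + 36)/29) = 2.
  m_2 = 29*2 - 36 = 22, d_2 = (1325 - 22^2)/29 = 841/29 = 29, a_2 = floor((36 + 22)/29) = 2.
  m_3 = 29*2 - 22 = 36, d_3 = (1325 - 36^2)/29 = 29/29 = 1, a_3 = floor((36 + 36)/1) = 72.
  m_4 = 1*72 - 36 = 36, d_4 = (1325 - 36^2)/1 = 29/1 = 29: (m_4, d_4) = (m_1, d_1) = (36, 29), so from here the quotients repeat a_1, ..., a_3; the period length is 3.
Hence the expansion of sqrt(1325) is a_0 = 36 followed by the repeating block 2, 2, 72 (period 3).

[36; (2, 2, 72)]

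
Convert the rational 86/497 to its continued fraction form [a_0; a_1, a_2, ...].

[0; 5, 1, 3, 1, 1, 9]

Run the Euclidean algorithm on 86 and 497; the successive quotients are the partial quotients a_0, a_1, ... (each step inverts the fractional part left over by the previous one):
  86 = 0*497 + 86, so a_0 = 0.
  497 = 5*86 + 67, so a_1 = 5.
  86 = 1*67 + 19, so a_2 = 1.
  67 = 3*19 + 10, so a_3 = 3.
  19 = 1*10 + 9, so a_4 = 1.
  10 = 1*9 + 1, so a_5 = 1.
  9 = 9*1 + 0, so a_6 = 9.
The remainder reaches 0 after 7 divisions, so the expansion has 7 partial quotients, read off in order.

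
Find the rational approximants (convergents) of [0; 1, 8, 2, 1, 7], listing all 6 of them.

Using the convergent recurrence p_i = a_i*p_{i-1} + p_{i-2}, q_i = a_i*q_{i-1} + q_{i-2} with p_{-2}=0, p_{-1}=1, q_{-2}=1, q_{-1}=0:
  i=0: a_0=0, p_0 = 0*1 + 0 = 0, q_0 = 0*0 + 1 = 1.
  i=1: a_1=1, p_1 = 1*0 + 1 = 1, q_1 = 1*1 + 0 = 1.
  i=2: a_2=8, p_2 = 8*1 + 0 = 8, q_2 = 8*1 + 1 = 9.
  i=3: a_3=2, p_3 = 2*8 + 1 = 17, q_3 = 2*9 + 1 = 19.
  i=4: a_4=1, p_4 = 1*17 + 8 = 25, q_4 = 1*19 + 9 = 28.
  i=5: a_5=7, p_5 = 7*25 + 17 = 192, q_5 = 7*28 + 19 = 215.

0/1, 1/1, 8/9, 17/19, 25/28, 192/215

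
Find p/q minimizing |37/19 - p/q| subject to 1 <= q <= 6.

Expand x = 37/19 as a continued fraction with the Euclidean algorithm:
  37 = 1*19 + 18, so a_0 = 1.
  19 = 1*18 + 1, so a_1 = 1.
  18 = 18*1 + 0, so a_2 = 18.
so x = [1; 1, 18].
Convergents (p_i = a_i*p_{i-1} + p_{i-2}, q_i = a_i*q_{i-1} + q_{i-2} with p_{-2}=0, p_{-1}=1, q_{-2}=1, q_{-1}=0), until the denominator exceeds 6:
  i=0: a_0=1, p_0 = 1*1 + 0 = 1, q_0 = 1*0 + 1 = 1.
  i=1: a_1=1, p_1 = 1*1 + 1 = 2, q_1 = 1*1 + 0 = 1.
  i=2: a_2=18, p_2 = 18*2 + 1 = 37, q_2 = 18*1 + 1 = 19.
q_2 = 19 > 6, so the last convergent with denominator <= 6 is p_1/q_1 = 2/1.
The closest fraction with denominator <= 6 is either p_1/q_1 or the intermediate fraction (k*p_1 + p_0)/(k*q_1 + q_0) with the largest k >= 1 whose denominator stays <= 6; these approach x as k grows, and every other convergent or intermediate fraction in range is farther away.
Largest k: floor((6 - q_0)/q_1) = floor((6 - 1)/1) = 5.
That gives (5*2 + 1)/(5*1 + 1) = 11/6.
Compare the errors: |x - 2/1| = |37*1 - 2*19|/(19*1) = 1/19, and |x - 11/6| = |37*6 - 11*19|/(19*6) = 13/114.
Cross-multiplying, 1*114 = 114 < 247 = 13*19, so 1/19 is smaller: the convergent 2/1 is closer to x than 11/6.

2/1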